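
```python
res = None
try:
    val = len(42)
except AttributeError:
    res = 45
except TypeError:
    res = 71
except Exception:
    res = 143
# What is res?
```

Step-by-step execution trace:
1. `val = len(42)` raises TypeError.
2. `except AttributeError` does not match TypeError; skipped.
3. `except TypeError` matches → res = 71.
4. Remaining except clauses are skipped.
Result: 71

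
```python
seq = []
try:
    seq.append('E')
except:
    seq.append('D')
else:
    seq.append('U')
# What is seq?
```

Step-by-step execution trace:
1. try: `seq.append('E')` → seq = ['E']. No exception raised.
2. `except` is skipped.
3. `else` runs (try completed without exception): `seq.append('U')` → seq = ['E', 'U'].
Result: ['E', 'U']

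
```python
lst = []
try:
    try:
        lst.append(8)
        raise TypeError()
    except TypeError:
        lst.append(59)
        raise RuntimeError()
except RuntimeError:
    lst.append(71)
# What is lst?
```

Step-by-step execution trace:
1. Inner try: `lst.append(8)` → lst = [8].
2. `raise TypeError()` raises TypeError.
3. Inner `except TypeError` matches → `lst.append(59)` → lst = [8, 59].
4. `raise RuntimeError()` raises RuntimeError; propagates to outer try.
5. Outer `except RuntimeError` matches → `lst.append(71)` → lst = [8, 59, 71].
Result: [8, 59, 71]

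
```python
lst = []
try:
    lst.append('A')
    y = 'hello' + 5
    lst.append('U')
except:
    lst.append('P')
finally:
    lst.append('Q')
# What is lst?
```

Step-by-step execution trace:
1. try: `lst.append('A')` → lst = ['A'].
2. `y = 'hello' + 5` raises TypeError; `lst.append('U')` is not reached.
3. bare `except` matches → `lst.append('P')` → lst = ['A', 'P'].
4. finally always runs: `lst.append('Q')` → lst = ['A', 'P', 'Q'].
Result: ['A', 'P', 'Q']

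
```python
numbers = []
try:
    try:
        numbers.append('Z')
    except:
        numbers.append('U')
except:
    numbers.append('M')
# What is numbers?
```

Step-by-step execution trace:
1. Inner try: `numbers.append('Z')` → numbers = ['Z']. No exception raised.
2. Inner `except` is skipped.
3. Inner try completes normally; outer `except` is skipped.
Result: ['Z']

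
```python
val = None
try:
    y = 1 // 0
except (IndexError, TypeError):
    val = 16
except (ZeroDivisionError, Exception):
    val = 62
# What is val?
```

Step-by-step execution trace:
1. `y = 1 // 0` raises ZeroDivisionError.
2. `except (IndexError, TypeError)` does not match ZeroDivisionError; skipped.
3. `except (ZeroDivisionError, Exception)` matches (ZeroDivisionError is in the tuple) → val = 62.
Result: 62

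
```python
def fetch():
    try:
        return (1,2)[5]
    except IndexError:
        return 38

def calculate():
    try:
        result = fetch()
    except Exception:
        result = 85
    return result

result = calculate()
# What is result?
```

Step-by-step execution trace:
1. `calculate()` calls `fetch()`.
2. In fetch: `(1,2)[5]` raises IndexError; `except IndexError` catches it → returns 38.
3. In calculate: `result = fetch()` → result = 38. No exception reaches calculate.
4. `except Exception` is skipped; calculate returns 38.
5. result = 38.
Result: 38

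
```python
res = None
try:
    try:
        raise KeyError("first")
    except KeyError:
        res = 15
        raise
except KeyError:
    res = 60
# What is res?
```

Step-by-step execution trace:
1. Inner try: `raise KeyError("first")` raises KeyError.
2. Inner `except KeyError` matches → res = 15.
3. bare `raise` re-raises the same KeyError.
4. Outer `except KeyError` matches → res = 60.
Result: 60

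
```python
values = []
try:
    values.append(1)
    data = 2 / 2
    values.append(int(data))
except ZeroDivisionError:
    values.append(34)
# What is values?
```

Step-by-step execution trace:
1. try: `values.append(1)` → values = [1].
2. `data = 2 / 2` → data = 1.0. No exception raised.
3. `values.append(int(data))` → values = [1, 1].
4. `except ZeroDivisionError` is skipped (no exception was raised).
Result: [1, 1]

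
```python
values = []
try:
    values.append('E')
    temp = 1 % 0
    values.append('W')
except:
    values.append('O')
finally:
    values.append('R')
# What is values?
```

Step-by-step execution trace:
1. try: `values.append('E')` → values = ['E'].
2. `temp = 1 % 0` raises ZeroDivisionError; `values.append('W')` is not reached.
3. bare `except` matches → `values.append('O')` → values = ['E', 'O'].
4. finally always runs: `values.append('R')` → values = ['E', 'O', 'R'].
Result: ['E', 'O', 'R']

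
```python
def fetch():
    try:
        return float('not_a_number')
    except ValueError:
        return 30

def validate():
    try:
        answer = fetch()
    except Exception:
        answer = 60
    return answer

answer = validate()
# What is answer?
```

Step-by-step execution trace:
1. `validate()` calls `fetch()`.
2. In fetch: `float('not_a_number')` raises ValueError; `except ValueError` catches it → returns 30.
3. In validate: `answer = fetch()` → answer = 30. No exception reaches validate.
4. `except Exception` is skipped; validate returns 30.
5. answer = 30.
Result: 30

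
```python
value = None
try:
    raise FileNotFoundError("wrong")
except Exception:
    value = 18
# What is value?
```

Step-by-step execution trace:
1. `raise FileNotFoundError(...)` raises FileNotFoundError.
2. `except Exception` matches (FileNotFoundError is a subclass of Exception) → value = 18.
Result: 18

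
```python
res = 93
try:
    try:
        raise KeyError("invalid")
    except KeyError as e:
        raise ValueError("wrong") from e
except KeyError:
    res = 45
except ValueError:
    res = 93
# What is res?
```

Step-by-step execution trace:
1. Inner try raises KeyError; inner `except KeyError as e` catches it.
2. `raise ValueError(...) from e` raises ValueError (KeyError is attached as __cause__, but only ValueError is active).
3. Outer `except KeyError` does not match ValueError; skipped.
4. Outer `except ValueError` matches → res = 93.
Result: 93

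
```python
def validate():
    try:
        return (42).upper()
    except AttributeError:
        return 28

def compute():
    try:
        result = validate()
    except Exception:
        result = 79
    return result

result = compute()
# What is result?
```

Step-by-step execution trace:
1. `compute()` calls `validate()`.
2. In validate: `(42).upper()` raises AttributeError; `except AttributeError` catches it → returns 28.
3. In compute: `result = validate()` → result = 28. No exception reaches compute.
4. `except Exception` is skipped; compute returns 28.
5. result = 28.
Result: 28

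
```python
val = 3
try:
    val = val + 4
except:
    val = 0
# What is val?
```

Step-by-step execution trace:
1. val starts at 3.
2. try: `val = val + 4` → val = 7. No exception raised.
3. `except` is skipped.
Result: 7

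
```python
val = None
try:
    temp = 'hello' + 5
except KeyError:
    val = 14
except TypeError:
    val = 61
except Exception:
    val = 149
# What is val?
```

Step-by-step execution trace:
1. `temp = 'hello' + 5` raises TypeError.
2. `except KeyError` does not match TypeError; skipped.
3. `except TypeError` matches → val = 61.
4. Remaining except clauses are skipped.
Result: 61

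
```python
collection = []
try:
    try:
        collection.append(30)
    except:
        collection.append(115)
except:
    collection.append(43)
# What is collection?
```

Step-by-step execution trace:
1. Inner try: `collection.append(30)` → collection = [30]. No exception raised.
2. Inner `except` is skipped.
3. Inner try completes normally; outer `except` is skipped.
Result: [30]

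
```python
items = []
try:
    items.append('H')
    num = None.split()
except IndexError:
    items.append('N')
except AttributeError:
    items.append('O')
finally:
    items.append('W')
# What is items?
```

Step-by-step execution trace:
1. try: `items.append('H')` → items = ['H'].
2. `num = None.split()` raises AttributeError.
3. `except IndexError` does not match AttributeError; skipped.
4. `except AttributeError` matches → `items.append('O')` → items = ['H', 'O'].
5. finally always runs: `items.append('W')` → items = ['H', 'O', 'W'].
Result: ['H', 'O', 'W']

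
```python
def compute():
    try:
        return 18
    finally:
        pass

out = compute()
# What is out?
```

Step-by-step execution trace:
1. `compute()` enters try: `return 18` sets pending return value 18.
2. Before returning, `finally: pass` runs (no effect).
3. compute() returns 18 → out = 18.
Result: 18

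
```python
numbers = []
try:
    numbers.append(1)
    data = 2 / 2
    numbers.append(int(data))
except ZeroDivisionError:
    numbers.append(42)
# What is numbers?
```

Step-by-step execution trace:
1. try: `numbers.append(1)` → numbers = [1].
2. `data = 2 / 2` → data = 1.0. No exception raised.
3. `numbers.append(int(data))` → numbers = [1, 1].
4. `except ZeroDivisionError` is skipped (no exception was raised).
Result: [1, 1]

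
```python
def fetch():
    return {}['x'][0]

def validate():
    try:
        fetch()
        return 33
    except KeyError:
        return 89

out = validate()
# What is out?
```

Step-by-step execution trace:
1. `validate()` calls `fetch()`.
2. `fetch()` evaluates `{}['x'][0]`, which raises KeyError; it propagates to the caller.
3. `return 33` is not reached.
4. `except KeyError` in validate matches → returns 89.
5. out = 89.
Result: 89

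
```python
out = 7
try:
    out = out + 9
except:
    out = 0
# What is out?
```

Step-by-step execution trace:
1. out starts at 7.
2. try: `out = out + 9` → out = 16. No exception raised.
3. `except` is skipped.
Result: 16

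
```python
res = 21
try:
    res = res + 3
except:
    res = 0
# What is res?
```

Step-by-step execution trace:
1. res starts at 21.
2. try: `res = res + 3` → res = 24. No exception raised.
3. `except` is skipped.
Result: 24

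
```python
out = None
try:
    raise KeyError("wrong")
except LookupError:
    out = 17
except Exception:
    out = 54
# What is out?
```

Step-by-step execution trace:
1. `raise KeyError(...)` raises KeyError.
2. `except LookupError` matches (KeyError is a subclass of LookupError) → out = 17.
3. `except Exception` is not reached.
Result: 17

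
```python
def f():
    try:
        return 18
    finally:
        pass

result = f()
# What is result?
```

Step-by-step execution trace:
1. `f()` enters try: `return 18` sets pending return value 18.
2. Before returning, `finally: pass` runs (no effect).
3. f() returns 18 → result = 18.
Result: 18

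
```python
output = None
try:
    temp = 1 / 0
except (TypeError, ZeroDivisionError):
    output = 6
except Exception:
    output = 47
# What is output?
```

Step-by-step execution trace:
1. `temp = 1 / 0` raises ZeroDivisionError.
2. `except (TypeError, ZeroDivisionError)` matches (ZeroDivisionError is in the tuple) → output = 6.
3. `except Exception` is not reached.
Result: 6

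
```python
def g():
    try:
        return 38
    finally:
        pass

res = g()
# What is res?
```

Step-by-step execution trace:
1. `g()` enters try: `return 38` sets pending return value 38.
2. Before returning, `finally: pass` runs (no effect).
3. g() returns 38 → res = 38.
Result: 38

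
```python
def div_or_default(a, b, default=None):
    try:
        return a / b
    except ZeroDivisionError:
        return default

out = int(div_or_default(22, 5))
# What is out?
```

Step-by-step execution trace:
1. `div_or_default(22, 5)` enters try: `return 22 / 5` → returns 4.4. No exception raised.
2. `except ZeroDivisionError` is skipped.
3. `int(4.4)` → 4 → out = 4.
Result: 4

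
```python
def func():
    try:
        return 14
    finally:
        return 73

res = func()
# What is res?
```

Step-by-step execution trace:
1. `func()` enters try: `return 14` sets pending return value 14.
2. Before returning, `finally: return 73` runs and overrides the pending return.
3. func() returns 73 → res = 73.
Result: 73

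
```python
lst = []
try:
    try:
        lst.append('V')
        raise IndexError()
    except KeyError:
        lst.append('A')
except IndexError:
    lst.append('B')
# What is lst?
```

Step-by-step execution trace:
1. Inner try: `lst.append('V')` → lst = ['V'].
2. `raise IndexError()` raises IndexError.
3. Inner `except KeyError` does not match IndexError; exception propagates to outer try.
4. Outer `except IndexError` matches → `lst.append('B')` → lst = ['V', 'B'].
Result: ['V', 'B']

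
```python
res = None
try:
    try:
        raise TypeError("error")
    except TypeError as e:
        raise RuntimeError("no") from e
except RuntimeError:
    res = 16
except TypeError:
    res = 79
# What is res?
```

Step-by-step execution trace:
1. Inner try raises TypeError; inner `except TypeError as e` catches it.
2. `raise RuntimeError(...) from e` raises RuntimeError (TypeError is attached as __cause__, but only RuntimeError is active).
3. Outer `except RuntimeError` matches → res = 16.
4. `except TypeError` is not reached.
Result: 16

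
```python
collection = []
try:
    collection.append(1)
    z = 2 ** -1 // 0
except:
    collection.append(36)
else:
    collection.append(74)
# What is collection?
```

Step-by-step execution trace:
1. try: `collection.append(1)` → collection = [1].
2. `z = 2 ** -1 // 0` raises ZeroDivisionError.
3. bare `except` matches → `collection.append(36)` → collection = [1, 36].
4. `else` is skipped (an exception was raised).
Result: [1, 36]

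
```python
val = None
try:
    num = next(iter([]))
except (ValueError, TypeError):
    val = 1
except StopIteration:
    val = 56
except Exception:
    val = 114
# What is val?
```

Step-by-step execution trace:
1. `num = next(iter([]))` raises StopIteration.
2. `except (ValueError, TypeError)` does not match StopIteration; skipped.
3. `except StopIteration` matches (exact type match) → val = 56.
4. `except Exception` is not reached.
Result: 56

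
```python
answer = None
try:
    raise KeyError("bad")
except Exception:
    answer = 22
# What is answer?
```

Step-by-step execution trace:
1. `raise KeyError(...)` raises KeyError.
2. `except Exception` matches (KeyError is a subclass of Exception) → answer = 22.
Result: 22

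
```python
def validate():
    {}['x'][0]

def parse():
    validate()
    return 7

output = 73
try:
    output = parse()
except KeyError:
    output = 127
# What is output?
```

Step-by-step execution trace:
1. output starts at 73.
2. try: `parse()` calls `validate()`.
3. `validate()` evaluates `{}['x'][0]`, which raises KeyError; it propagates through parse (uncaught).
4. `return 7` in parse is not reached; the assignment to output does not complete.
5. `except KeyError` matches → output = 127.
Result: 127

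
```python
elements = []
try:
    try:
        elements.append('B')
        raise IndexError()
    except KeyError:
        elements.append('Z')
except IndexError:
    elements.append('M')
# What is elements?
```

Step-by-step execution trace:
1. Inner try: `elements.append('B')` → elements = ['B'].
2. `raise IndexError()` raises IndexError.
3. Inner `except KeyError` does not match IndexError; exception propagates to outer try.
4. Outer `except IndexError` matches → `elements.append('M')` → elements = ['B', 'M'].
Result: ['B', 'M']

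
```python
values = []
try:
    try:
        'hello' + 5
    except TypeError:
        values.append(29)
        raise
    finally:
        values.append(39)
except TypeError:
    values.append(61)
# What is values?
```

Step-by-step execution trace:
1. Inner try: `'hello' + 5` raises TypeError.
2. Inner `except TypeError` matches → `values.append(29)` → values = [29].
3. bare `raise` re-raises TypeError.
4. Inner `finally` runs during unwinding: `values.append(39)` → values = [29, 39].
5. Outer `except TypeError` matches → `values.append(61)` → values = [29, 39, 61].
Result: [29, 39, 61]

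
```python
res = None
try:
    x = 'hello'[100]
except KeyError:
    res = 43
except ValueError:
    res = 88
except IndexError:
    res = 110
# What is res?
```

Step-by-step execution trace:
1. `x = 'hello'[100]` raises IndexError.
2. `except KeyError` does not match IndexError; skipped.
3. `except ValueError` does not match IndexError; skipped.
4. `except IndexError` matches → res = 110.
Result: 110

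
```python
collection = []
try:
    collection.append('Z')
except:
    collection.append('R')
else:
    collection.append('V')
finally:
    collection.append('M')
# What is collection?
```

Step-by-step execution trace:
1. try: `collection.append('Z')` → collection = ['Z']. No exception raised.
2. `except` is skipped.
3. `else` runs: `collection.append('V')` → collection = ['Z', 'V'].
4. `finally` always runs: `collection.append('M')` → collection = ['Z', 'V', 'M'].
Result: ['Z', 'V', 'M']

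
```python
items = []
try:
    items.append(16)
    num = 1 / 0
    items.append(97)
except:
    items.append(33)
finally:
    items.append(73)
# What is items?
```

Step-by-step execution trace:
1. try: `items.append(16)` → items = [16].
2. `num = 1 / 0` raises ZeroDivisionError; `items.append(97)` is not reached.
3. bare `except` matches → `items.append(33)` → items = [16, 33].
4. finally always runs: `items.append(73)` → items = [16, 33, 73].
Result: [16, 33, 73]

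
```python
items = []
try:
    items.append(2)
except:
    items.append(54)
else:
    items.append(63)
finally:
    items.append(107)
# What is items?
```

Step-by-step execution trace:
1. try: `items.append(2)` → items = [2]. No exception raised.
2. `except` is skipped.
3. `else` runs: `items.append(63)` → items = [2, 63].
4. `finally` always runs: `items.append(107)` → items = [2, 63, 107].
Result: [2, 63, 107]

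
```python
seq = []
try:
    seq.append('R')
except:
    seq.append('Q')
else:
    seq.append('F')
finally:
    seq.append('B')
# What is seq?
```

Step-by-step execution trace:
1. try: `seq.append('R')` → seq = ['R']. No exception raised.
2. `except` is skipped.
3. `else` runs: `seq.append('F')` → seq = ['R', 'F'].
4. `finally` always runs: `seq.append('B')` → seq = ['R', 'F', 'B'].
Result: ['R', 'F', 'B']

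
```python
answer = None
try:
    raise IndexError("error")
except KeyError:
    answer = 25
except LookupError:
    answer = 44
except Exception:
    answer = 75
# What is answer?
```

Step-by-step execution trace:
1. `raise IndexError(...)` raises IndexError.
2. `except KeyError` does not match (IndexError is not a subclass of KeyError); skipped.
3. `except LookupError` matches (IndexError is a subclass of LookupError) → answer = 44.
4. `except Exception` is not reached.
Result: 44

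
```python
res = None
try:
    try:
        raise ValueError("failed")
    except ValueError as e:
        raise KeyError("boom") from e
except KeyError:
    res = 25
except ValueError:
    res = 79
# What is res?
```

Step-by-step execution trace:
1. Inner try raises ValueError; inner `except ValueError as e` catches it.
2. `raise KeyError(...) from e` raises KeyError (ValueError is attached as __cause__, but only KeyError is active).
3. Outer `except KeyError` matches → res = 25.
4. `except ValueError` is not reached.
Result: 25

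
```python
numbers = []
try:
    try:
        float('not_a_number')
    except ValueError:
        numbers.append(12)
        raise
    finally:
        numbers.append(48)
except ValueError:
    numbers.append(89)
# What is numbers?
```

Step-by-step execution trace:
1. Inner try: `float('not_a_number')` raises ValueError.
2. Inner `except ValueError` matches → `numbers.append(12)` → numbers = [12].
3. bare `raise` re-raises ValueError.
4. Inner `finally` runs during unwinding: `numbers.append(48)` → numbers = [12, 48].
5. Outer `except ValueError` matches → `numbers.append(89)` → numbers = [12, 48, 89].
Result: [12, 48, 89]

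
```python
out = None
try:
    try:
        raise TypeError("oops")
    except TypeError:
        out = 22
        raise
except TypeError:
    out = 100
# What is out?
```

Step-by-step execution trace:
1. Inner try: `raise TypeError("oops")` raises TypeError.
2. Inner `except TypeError` matches → out = 22.
3. bare `raise` re-raises the same TypeError.
4. Outer `except TypeError` matches → out = 100.
Result: 100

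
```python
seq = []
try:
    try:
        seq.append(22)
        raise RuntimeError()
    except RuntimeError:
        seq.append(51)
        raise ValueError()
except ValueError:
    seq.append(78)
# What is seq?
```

Step-by-step execution trace:
1. Inner try: `seq.append(22)` → seq = [22].
2. `raise RuntimeError()` raises RuntimeError.
3. Inner `except RuntimeError` matches → `seq.append(51)` → seq = [22, 51].
4. `raise ValueError()` raises ValueError; propagates to outer try.
5. Outer `except ValueError` matches → `seq.append(78)` → seq = [22, 51, 78].
Result: [22, 51, 78]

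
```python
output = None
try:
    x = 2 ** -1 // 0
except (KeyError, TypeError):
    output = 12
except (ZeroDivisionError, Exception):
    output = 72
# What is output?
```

Step-by-step execution trace:
1. `x = 2 ** -1 // 0` raises ZeroDivisionError.
2. `except (KeyError, TypeError)` does not match ZeroDivisionError; skipped.
3. `except (ZeroDivisionError, Exception)` matches (ZeroDivisionError is in the tuple) → output = 72.
Result: 72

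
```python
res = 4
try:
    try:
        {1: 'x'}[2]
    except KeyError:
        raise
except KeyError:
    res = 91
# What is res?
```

Step-by-step execution trace:
1. Inner try: `{1: 'x'}[2]` raises KeyError.
2. Inner `except KeyError` matches; bare `raise` re-raises the same KeyError.
3. Outer `except KeyError` matches → res = 91.
Result: 91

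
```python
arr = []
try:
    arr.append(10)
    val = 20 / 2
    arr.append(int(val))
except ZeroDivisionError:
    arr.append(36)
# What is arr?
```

Step-by-step execution trace:
1. try: `arr.append(10)` → arr = [10].
2. `val = 20 / 2` → val = 10.0. No exception raised.
3. `arr.append(int(val))` → arr = [10, 10].
4. `except ZeroDivisionError` is skipped (no exception was raised).
Result: [10, 10]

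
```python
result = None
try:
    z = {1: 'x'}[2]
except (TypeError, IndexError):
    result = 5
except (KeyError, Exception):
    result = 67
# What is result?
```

Step-by-step execution trace:
1. `z = {1: 'x'}[2]` raises KeyError.
2. `except (TypeError, IndexError)` does not match KeyError; skipped.
3. `except (KeyError, Exception)` matches (KeyError is in the tuple) → result = 67.
Result: 67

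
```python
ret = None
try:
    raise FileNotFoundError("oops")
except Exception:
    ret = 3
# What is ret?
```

Step-by-step execution trace:
1. `raise FileNotFoundError(...)` raises FileNotFoundError.
2. `except Exception` matches (FileNotFoundError is a subclass of Exception) → ret = 3.
Result: 3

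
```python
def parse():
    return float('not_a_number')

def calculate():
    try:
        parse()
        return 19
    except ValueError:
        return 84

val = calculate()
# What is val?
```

Step-by-step execution trace:
1. `calculate()` calls `parse()`.
2. `parse()` evaluates `float('not_a_number')`, which raises ValueError; it propagates to the caller.
3. `return 19` is not reached.
4. `except ValueError` in calculate matches → returns 84.
5. val = 84.
Result: 84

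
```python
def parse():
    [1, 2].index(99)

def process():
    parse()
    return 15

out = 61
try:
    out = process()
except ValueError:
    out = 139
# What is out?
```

Step-by-step execution trace:
1. out starts at 61.
2. try: `process()` calls `parse()`.
3. `parse()` evaluates `[1, 2].index(99)`, which raises ValueError; it propagates through process (uncaught).
4. `return 15` in process is not reached; the assignment to out does not complete.
5. `except ValueError` matches → out = 139.
Result: 139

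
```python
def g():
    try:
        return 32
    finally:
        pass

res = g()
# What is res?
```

Step-by-step execution trace:
1. `g()` enters try: `return 32` sets pending return value 32.
2. Before returning, `finally: pass` runs (no effect).
3. g() returns 32 → res = 32.
Result: 32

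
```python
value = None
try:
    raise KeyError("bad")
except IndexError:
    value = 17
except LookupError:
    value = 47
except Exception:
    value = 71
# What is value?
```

Step-by-step execution trace:
1. `raise KeyError(...)` raises KeyError.
2. `except IndexError` does not match (KeyError is not a subclass of IndexError); skipped.
3. `except LookupError` matches (KeyError is a subclass of LookupError) → value = 47.
4. `except Exception` is not reached.
Result: 47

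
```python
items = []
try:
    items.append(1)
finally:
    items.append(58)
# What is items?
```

Step-by-step execution trace:
1. try: `items.append(1)` → items = [1].
2. The try body completes without raising.
3. finally always runs: `items.append(58)` → items = [1, 58].
Result: [1, 58]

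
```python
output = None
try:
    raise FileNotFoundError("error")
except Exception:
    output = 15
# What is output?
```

Step-by-step execution trace:
1. `raise FileNotFoundError(...)` raises FileNotFoundError.
2. `except Exception` matches (FileNotFoundError is a subclass of Exception) → output = 15.
Result: 15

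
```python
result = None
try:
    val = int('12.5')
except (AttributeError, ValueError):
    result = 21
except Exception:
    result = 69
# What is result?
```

Step-by-step execution trace:
1. `val = int('12.5')` raises ValueError.
2. `except (AttributeError, ValueError)` matches (ValueError is in the tuple) → result = 21.
3. `except Exception` is not reached.
Result: 21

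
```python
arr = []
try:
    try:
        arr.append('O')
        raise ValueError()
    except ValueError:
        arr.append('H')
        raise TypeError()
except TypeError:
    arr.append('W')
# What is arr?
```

Step-by-step execution trace:
1. Inner try: `arr.append('O')` → arr = ['O'].
2. `raise ValueError()` raises ValueError.
3. Inner `except ValueError` matches → `arr.append('H')` → arr = ['O', 'H'].
4. `raise TypeError()` raises TypeError; propagates to outer try.
5. Outer `except TypeError` matches → `arr.append('W')` → arr = ['O', 'H', 'W'].
Result: ['O', 'H', 'W']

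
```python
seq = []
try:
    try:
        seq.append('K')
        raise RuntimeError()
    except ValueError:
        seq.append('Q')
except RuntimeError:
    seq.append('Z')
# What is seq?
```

Step-by-step execution trace:
1. Inner try: `seq.append('K')` → seq = ['K'].
2. `raise RuntimeError()` raises RuntimeError.
3. Inner `except ValueError` does not match RuntimeError; exception propagates to outer try.
4. Outer `except RuntimeError` matches → `seq.append('Z')` → seq = ['K', 'Z'].
Result: ['K', 'Z']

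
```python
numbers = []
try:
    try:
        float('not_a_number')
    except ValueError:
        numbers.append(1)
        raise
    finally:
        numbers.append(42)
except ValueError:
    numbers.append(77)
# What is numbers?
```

Step-by-step execution trace:
1. Inner try: `float('not_a_number')` raises ValueError.
2. Inner `except ValueError` matches → `numbers.append(1)` → numbers = [1].
3. bare `raise` re-raises ValueError.
4. Inner `finally` runs during unwinding: `numbers.append(42)` → numbers = [1, 42].
5. Outer `except ValueError` matches → `numbers.append(77)` → numbers = [1, 42, 77].
Result: [1, 42, 77]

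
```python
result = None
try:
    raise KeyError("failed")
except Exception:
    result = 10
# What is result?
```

Step-by-step execution trace:
1. `raise KeyError(...)` raises KeyError.
2. `except Exception` matches (KeyError is a subclass of Exception) → result = 10.
Result: 10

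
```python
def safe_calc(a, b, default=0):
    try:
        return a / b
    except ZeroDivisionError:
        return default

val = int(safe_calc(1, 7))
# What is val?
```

Step-by-step execution trace:
1. `safe_calc(1, 7)` enters try: `return 1 / 7` → returns 0.14285714285714285. No exception raised.
2. `except ZeroDivisionError` is skipped.
3. `int(0.14285714285714285)` → 0 → val = 0.
Result: 0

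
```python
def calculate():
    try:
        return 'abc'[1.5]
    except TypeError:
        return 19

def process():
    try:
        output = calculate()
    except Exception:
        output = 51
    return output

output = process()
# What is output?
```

Step-by-step execution trace:
1. `process()` calls `calculate()`.
2. In calculate: `'abc'[1.5]` raises TypeError; `except TypeError` catches it → returns 19.
3. In process: `output = calculate()` → output = 19. No exception reaches process.
4. `except Exception` is skipped; process returns 19.
5. output = 19.
Result: 19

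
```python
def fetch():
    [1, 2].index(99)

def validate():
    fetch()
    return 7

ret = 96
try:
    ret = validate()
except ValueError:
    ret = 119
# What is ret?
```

Step-by-step execution trace:
1. ret starts at 96.
2. try: `validate()` calls `fetch()`.
3. `fetch()` evaluates `[1, 2].index(99)`, which raises ValueError; it propagates through validate (uncaught).
4. `return 7` in validate is not reached; the assignment to ret does not complete.
5. `except ValueError` matches → ret = 119.
Result: 119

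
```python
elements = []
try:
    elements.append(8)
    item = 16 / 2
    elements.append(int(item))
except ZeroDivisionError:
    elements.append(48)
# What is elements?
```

Step-by-step execution trace:
1. try: `elements.append(8)` → elements = [8].
2. `item = 16 / 2` → item = 8.0. No exception raised.
3. `elements.append(int(item))` → elements = [8, 8].
4. `except ZeroDivisionError` is skipped (no exception was raised).
Result: [8, 8]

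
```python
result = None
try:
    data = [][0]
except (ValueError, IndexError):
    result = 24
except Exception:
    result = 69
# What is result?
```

Step-by-step execution trace:
1. `data = [][0]` raises IndexError.
2. `except (ValueError, IndexError)` matches (IndexError is in the tuple) → result = 24.
3. `except Exception` is not reached.
Result: 24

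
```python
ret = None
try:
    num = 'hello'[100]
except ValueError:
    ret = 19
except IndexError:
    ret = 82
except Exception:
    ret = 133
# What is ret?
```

Step-by-step execution trace:
1. `num = 'hello'[100]` raises IndexError.
2. `except ValueError` does not match IndexError; skipped.
3. `except IndexError` matches → ret = 82.
4. Remaining except clauses are skipped.
Result: 82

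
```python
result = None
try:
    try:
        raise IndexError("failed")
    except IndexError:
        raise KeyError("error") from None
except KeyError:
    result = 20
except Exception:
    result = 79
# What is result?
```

Step-by-step execution trace:
1. Inner try raises IndexError; inner `except IndexError` catches it.
2. `raise KeyError(...) from None` raises KeyError (from None suppresses __context__, but the active exception is still KeyError).
3. Outer `except KeyError` matches → result = 20.
4. `except Exception` is not reached.
Result: 20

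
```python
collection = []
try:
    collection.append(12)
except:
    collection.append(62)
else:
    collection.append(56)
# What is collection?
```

Step-by-step execution trace:
1. try: `collection.append(12)` → collection = [12]. No exception raised.
2. `except` is skipped.
3. `else` runs (try completed without exception): `collection.append(56)` → collection = [12, 56].
Result: [12, 56]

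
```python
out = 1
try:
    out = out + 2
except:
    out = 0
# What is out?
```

Step-by-step execution trace:
1. out starts at 1.
2. try: `out = out + 2` → out = 3. No exception raised.
3. `except` is skipped.
Result: 3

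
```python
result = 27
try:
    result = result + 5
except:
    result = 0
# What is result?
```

Step-by-step execution trace:
1. result starts at 27.
2. try: `result = result + 5` → result = 32. No exception raised.
3. `except` is skipped.
Result: 32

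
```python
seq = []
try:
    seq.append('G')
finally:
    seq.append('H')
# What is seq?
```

Step-by-step execution trace:
1. try: `seq.append('G')` → seq = ['G'].
2. The try body completes without raising.
3. finally always runs: `seq.append('H')` → seq = ['G', 'H'].
Result: ['G', 'H']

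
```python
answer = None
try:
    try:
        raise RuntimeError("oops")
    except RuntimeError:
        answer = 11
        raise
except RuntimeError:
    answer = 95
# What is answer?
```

Step-by-step execution trace:
1. Inner try: `raise RuntimeError("oops")` raises RuntimeError.
2. Inner `except RuntimeError` matches → answer = 11.
3. bare `raise` re-raises the same RuntimeError.
4. Outer `except RuntimeError` matches → answer = 95.
Result: 95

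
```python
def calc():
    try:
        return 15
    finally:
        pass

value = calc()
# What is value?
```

Step-by-step execution trace:
1. `calc()` enters try: `return 15` sets pending return value 15.
2. Before returning, `finally: pass` runs (no effect).
3. calc() returns 15 → value = 15.
Result: 15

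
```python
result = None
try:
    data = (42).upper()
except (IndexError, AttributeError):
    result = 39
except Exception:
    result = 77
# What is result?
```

Step-by-step execution trace:
1. `data = (42).upper()` raises AttributeError.
2. `except (IndexError, AttributeError)` matches (AttributeError is in the tuple) → result = 39.
3. `except Exception` is not reached.
Result: 39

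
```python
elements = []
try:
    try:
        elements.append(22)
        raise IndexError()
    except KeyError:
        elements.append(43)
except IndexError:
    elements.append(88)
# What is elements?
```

Step-by-step execution trace:
1. Inner try: `elements.append(22)` → elements = [22].
2. `raise IndexError()` raises IndexError.
3. Inner `except KeyError` does not match IndexError; exception propagates to outer try.
4. Outer `except IndexError` matches → `elements.append(88)` → elements = [22, 88].
Result: [22, 88]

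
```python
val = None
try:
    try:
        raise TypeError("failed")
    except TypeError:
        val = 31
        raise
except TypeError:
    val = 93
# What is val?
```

Step-by-step execution trace:
1. Inner try: `raise TypeError("failed")` raises TypeError.
2. Inner `except TypeError` matches → val = 31.
3. bare `raise` re-raises the same TypeError.
4. Outer `except TypeError` matches → val = 93.
Result: 93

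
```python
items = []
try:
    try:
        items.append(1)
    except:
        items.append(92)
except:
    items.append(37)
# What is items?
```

Step-by-step execution trace:
1. Inner try: `items.append(1)` → items = [1]. No exception raised.
2. Inner `except` is skipped.
3. Inner try completes normally; outer `except` is skipped.
Result: [1]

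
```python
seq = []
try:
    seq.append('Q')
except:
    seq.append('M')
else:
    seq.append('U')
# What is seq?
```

Step-by-step execution trace:
1. try: `seq.append('Q')` → seq = ['Q']. No exception raised.
2. `except` is skipped.
3. `else` runs (try completed without exception): `seq.append('U')` → seq = ['Q', 'U'].
Result: ['Q', 'U']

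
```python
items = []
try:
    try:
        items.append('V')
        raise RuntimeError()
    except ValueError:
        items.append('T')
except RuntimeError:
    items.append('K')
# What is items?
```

Step-by-step execution trace:
1. Inner try: `items.append('V')` → items = ['V'].
2. `raise RuntimeError()` raises RuntimeError.
3. Inner `except ValueError` does not match RuntimeError; exception propagates to outer try.
4. Outer `except RuntimeError` matches → `items.append('K')` → items = ['V', 'K'].
Result: ['V', 'K']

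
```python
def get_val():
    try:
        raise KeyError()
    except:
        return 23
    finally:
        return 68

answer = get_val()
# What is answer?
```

Step-by-step execution trace:
1. `get_val()` enters try: `raise KeyError()` raises KeyError.
2. bare `except` matches → `return 23` sets pending return value 23.
3. Before returning, `finally: return 68` runs and overrides the pending return.
4. get_val() returns 68 → answer = 68.
Result: 68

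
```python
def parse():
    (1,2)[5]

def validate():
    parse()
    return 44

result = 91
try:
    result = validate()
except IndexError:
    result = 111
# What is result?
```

Step-by-step execution trace:
1. result starts at 91.
2. try: `validate()` calls `parse()`.
3. `parse()` evaluates `(1,2)[5]`, which raises IndexError; it propagates through validate (uncaught).
4. `return 44` in validate is not reached; the assignment to result does not complete.
5. `except IndexError` matches → result = 111.
Result: 111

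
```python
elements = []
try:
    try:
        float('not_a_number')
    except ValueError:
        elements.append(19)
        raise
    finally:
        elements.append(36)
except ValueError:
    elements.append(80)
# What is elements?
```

Step-by-step execution trace:
1. Inner try: `float('not_a_number')` raises ValueError.
2. Inner `except ValueError` matches → `elements.append(19)` → elements = [19].
3. bare `raise` re-raises ValueError.
4. Inner `finally` runs during unwinding: `elements.append(36)` → elements = [19, 36].
5. Outer `except ValueError` matches → `elements.append(80)` → elements = [19, 36, 80].
Result: [19, 36, 80]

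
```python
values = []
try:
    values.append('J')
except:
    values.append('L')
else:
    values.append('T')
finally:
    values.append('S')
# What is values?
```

Step-by-step execution trace:
1. try: `values.append('J')` → values = ['J']. No exception raised.
2. `except` is skipped.
3. `else` runs: `values.append('T')` → values = ['J', 'T'].
4. `finally` always runs: `values.append('S')` → values = ['J', 'T', 'S'].
Result: ['J', 'T', 'S']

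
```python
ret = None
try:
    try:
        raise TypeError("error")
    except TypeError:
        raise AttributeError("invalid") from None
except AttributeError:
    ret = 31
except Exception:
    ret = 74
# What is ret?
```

Step-by-step execution trace:
1. Inner try raises TypeError; inner `except TypeError` catches it.
2. `raise AttributeError(...) from None` raises AttributeError (from None suppresses __context__, but the active exception is still AttributeError).
3. Outer `except AttributeError` matches → ret = 31.
4. `except Exception` is not reached.
Result: 31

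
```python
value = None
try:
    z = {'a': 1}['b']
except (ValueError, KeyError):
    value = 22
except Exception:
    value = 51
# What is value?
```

Step-by-step execution trace:
1. `z = {'a': 1}['b']` raises KeyError.
2. `except (ValueError, KeyError)` matches (KeyError is in the tuple) → value = 22.
3. `except Exception` is not reached.
Result: 22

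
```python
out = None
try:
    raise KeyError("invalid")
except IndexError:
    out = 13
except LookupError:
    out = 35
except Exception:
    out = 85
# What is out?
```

Step-by-step execution trace:
1. `raise KeyError(...)` raises KeyError.
2. `except IndexError` does not match (KeyError is not a subclass of IndexError); skipped.
3. `except LookupError` matches (KeyError is a subclass of LookupError) → out = 35.
4. `except Exception` is not reached.
Result: 35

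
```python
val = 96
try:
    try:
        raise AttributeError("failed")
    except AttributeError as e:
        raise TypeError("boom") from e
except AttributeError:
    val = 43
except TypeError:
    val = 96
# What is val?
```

Step-by-step execution trace:
1. Inner try raises AttributeError; inner `except AttributeError as e` catches it.
2. `raise TypeError(...) from e` raises TypeError (AttributeError is attached as __cause__, but only TypeError is active).
3. Outer `except AttributeError` does not match TypeError; skipped.
4. Outer `except TypeError` matches → val = 96.
Result: 96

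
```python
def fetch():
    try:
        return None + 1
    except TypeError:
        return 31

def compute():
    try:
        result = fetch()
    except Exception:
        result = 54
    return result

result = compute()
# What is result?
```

Step-by-step execution trace:
1. `compute()` calls `fetch()`.
2. In fetch: `None + 1` raises TypeError; `except TypeError` catches it → returns 31.
3. In compute: `result = fetch()` → result = 31. No exception reaches compute.
4. `except Exception` is skipped; compute returns 31.
5. result = 31.
Result: 31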